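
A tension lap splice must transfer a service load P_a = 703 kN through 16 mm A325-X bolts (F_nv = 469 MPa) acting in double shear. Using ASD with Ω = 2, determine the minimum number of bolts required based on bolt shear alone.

A_b = π·16²/4 = 201.1 mm².
Per-bolt allowable strength R_n/Ω = 469 × 201.1 × 2 / 1000 / 2 = 94.3 kN.
n ≥ 703 / 94.3 = 7.455 → use 8 bolts.

8 bolts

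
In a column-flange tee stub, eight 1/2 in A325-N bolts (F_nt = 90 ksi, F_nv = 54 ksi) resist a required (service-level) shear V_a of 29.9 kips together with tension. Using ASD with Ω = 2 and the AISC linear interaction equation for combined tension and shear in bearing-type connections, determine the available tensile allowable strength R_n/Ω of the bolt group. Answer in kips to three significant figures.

A_b = π·0.5²/4 = 0.1963 in²; f_rv = 29.9 / (8 × 0.1963) = 19.03 ksi.
F'_nt = 1.3 F_nt − (Ω F_nt / F_nv) f_rv = 1.3·90 − (2·90/54)·19.03 = 53.55 ksi, capped at F_nt → F'_nt = 53.55 ksi.
R_n = F'_nt · A_b · n = 53.55 × 0.1963 × 8 = 84.12 kips.
Allowable strength R_n/Ω = 84.12 / 2 = 42.1 kips.

42.1 kips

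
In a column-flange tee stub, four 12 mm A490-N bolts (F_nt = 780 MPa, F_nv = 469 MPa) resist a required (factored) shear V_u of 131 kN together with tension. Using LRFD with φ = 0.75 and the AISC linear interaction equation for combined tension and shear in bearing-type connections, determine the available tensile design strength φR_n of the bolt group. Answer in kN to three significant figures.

126 kN

A_b = π·12²/4 = 113.1 mm²; f_rv = 131 × 1000 / (4 × 113.1) = 289.6 MPa.
F'_nt = 1.3 F_nt − (F_nt / φF_nv) f_rv = 1.3·780 − (780/(0.75·469))·289.6 = 371.9 MPa, capped at F_nt → F'_nt = 371.9 MPa.
R_n = F'_nt · A_b · n = 371.9 × 113.1 × 4 / 1000 = 168.2 kN.
Design strength φR_n = 0.75 × 168.2 = 126 kN.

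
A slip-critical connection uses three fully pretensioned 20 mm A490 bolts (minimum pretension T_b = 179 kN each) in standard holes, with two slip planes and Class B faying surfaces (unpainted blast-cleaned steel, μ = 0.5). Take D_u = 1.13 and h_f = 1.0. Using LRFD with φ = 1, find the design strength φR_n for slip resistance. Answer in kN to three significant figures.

R_n = μ · D_u · h_f · T_b · n_s · n_b = 0.5 × 1.13 × 1.0 × 179 × 2 × 3 = 606.8 kN.
Design strength φR_n = 1 × 606.8 = 607 kN.

607 kN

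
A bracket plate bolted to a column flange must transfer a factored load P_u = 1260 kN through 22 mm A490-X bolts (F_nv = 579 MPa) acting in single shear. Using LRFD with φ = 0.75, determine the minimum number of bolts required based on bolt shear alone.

A_b = π·22²/4 = 380.1 mm².
Per-bolt design strength φR_n = 0.75 × 579 × 380.1 × 1 / 1000 = 165.1 kN.
n ≥ 1260 / 165.1 = 7.633 → use 8 bolts.

8 bolts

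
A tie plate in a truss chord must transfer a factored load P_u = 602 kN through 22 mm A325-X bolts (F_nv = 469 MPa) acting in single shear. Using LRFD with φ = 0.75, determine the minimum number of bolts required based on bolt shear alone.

5 bolts

A_b = π·22²/4 = 380.1 mm².
Per-bolt design strength φR_n = 0.75 × 469 × 380.1 × 1 / 1000 = 133.7 kN.
n ≥ 602 / 133.7 = 4.502 → use 5 bolts.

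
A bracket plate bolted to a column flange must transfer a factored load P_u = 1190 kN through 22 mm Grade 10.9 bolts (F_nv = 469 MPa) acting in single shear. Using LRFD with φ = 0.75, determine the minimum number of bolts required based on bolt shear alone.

9 bolts

A_b = π·22²/4 = 380.1 mm².
Per-bolt design strength φR_n = 0.75 × 469 × 380.1 × 1 / 1000 = 133.7 kN.
n ≥ 1190 / 133.7 = 8.9 → use 9 bolts.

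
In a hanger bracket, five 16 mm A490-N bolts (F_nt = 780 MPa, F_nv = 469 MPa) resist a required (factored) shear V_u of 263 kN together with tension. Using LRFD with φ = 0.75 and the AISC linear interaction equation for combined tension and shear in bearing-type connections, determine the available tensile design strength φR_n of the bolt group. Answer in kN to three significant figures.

327 kN

A_b = π·16²/4 = 201.1 mm²; f_rv = 263 × 1000 / (5 × 201.1) = 261.6 MPa.
F'_nt = 1.3 F_nt − (F_nt / φF_nv) f_rv = 1.3·780 − (780/(0.75·469))·261.6 = 433.9 MPa, capped at F_nt → F'_nt = 433.9 MPa.
R_n = F'_nt · A_b · n = 433.9 × 201.1 × 5 / 1000 = 436.2 kN.
Design strength φR_n = 0.75 × 436.2 = 327 kN.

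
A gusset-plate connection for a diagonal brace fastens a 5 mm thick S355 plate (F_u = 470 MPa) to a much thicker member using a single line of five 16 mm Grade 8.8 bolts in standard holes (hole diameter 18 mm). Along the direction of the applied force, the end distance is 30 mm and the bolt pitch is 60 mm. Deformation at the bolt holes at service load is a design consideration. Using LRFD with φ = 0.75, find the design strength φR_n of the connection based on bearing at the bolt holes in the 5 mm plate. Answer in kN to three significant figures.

Per bolt r_n = 1.2 l_c t F_u ≤ 2.4 d t F_u; upper limit = 2.4 × 16 × 5 × 470 / 1000 = 90.24 kN.
Edge bolt: l_c = 30 − 18/2 = 21 mm → 1.2 × 21 × 5 × 470 / 1000 = 59.22 → r_n = 59.22 kN.
Interior bolts: l_c = 60 − 18 = 42 mm → 1.2 × 42 × 5 × 470 / 1000 = 118.4 → r_n = 90.24 kN.
R_n = 1 × 59.22 + 4 × 90.24 = 420.2 kN.
Design strength φR_n = 0.75 × 420.2 = 315 kN.

315 kN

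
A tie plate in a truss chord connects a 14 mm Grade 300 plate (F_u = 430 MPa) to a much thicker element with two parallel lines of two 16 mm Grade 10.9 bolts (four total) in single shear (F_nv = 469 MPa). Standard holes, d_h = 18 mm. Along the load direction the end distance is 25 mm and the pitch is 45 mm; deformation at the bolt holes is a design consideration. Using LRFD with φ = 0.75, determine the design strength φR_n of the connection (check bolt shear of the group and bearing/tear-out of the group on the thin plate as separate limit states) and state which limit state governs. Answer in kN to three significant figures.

283 kN (bolt shear governs)

Bolt shear: A_b = π·16²/4 = 201.1 mm²; R_n = 469 × 201.1 × 4 × 1 / 1000 = 377.2 kN → 0.75 × 377.2 = 283 kN.
Bearing (1.2 l_c t F_u ≤ 2.4 d t F_u): upper limit = 2.4·16·14·430 / 1000 = 231.2 kN.
  Edge l_c = 25 − 18/2 = 16 → r_n = 115.6 kN; interior l_c = 45 − 18 = 27 → r_n = 195 kN.
  R_n,bearing = 2·115.6 + 2·195 = 621.3 kN → 0.75 × 621.3 = 466 kN.
Bolt shear governs: 283 kN.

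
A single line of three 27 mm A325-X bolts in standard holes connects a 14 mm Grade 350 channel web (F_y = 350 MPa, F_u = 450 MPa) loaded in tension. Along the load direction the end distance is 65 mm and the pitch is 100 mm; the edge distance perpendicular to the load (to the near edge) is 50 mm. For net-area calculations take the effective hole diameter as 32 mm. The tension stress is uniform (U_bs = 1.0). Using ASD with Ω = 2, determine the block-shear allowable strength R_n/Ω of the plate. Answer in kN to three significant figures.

Shear plane L_v = 65 + 2·100 = 265 mm; A_gv = 265 × 14 = 3710 mm².
A_nv = (265 − 2.5·32) × 14 = 2590 mm².
A_nt = (50 − 0.5·32) × 14 = 476 mm².
0.6 F_u A_nv = 699.3 kN; 0.6 F_y A_gv = 779.1 kN → shear rupture governs the shear term.
R_n = 699.3 + 1.0 × 450 × 476 / 1000 = 913.5 kN.
Allowable strength R_n/Ω = 913.5 / 2 = 457 kN.

457 kN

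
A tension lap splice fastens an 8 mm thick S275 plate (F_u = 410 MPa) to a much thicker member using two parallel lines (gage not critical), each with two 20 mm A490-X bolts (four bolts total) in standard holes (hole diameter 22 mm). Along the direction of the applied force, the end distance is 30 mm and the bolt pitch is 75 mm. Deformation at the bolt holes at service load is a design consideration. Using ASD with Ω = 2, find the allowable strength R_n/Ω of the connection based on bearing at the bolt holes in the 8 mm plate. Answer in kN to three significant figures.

Per bolt r_n = 1.2 l_c t F_u ≤ 2.4 d t F_u; upper limit = 2.4 × 20 × 8 × 410 / 1000 = 157.4 kN.
Edge bolt: l_c = 30 − 22/2 = 19 mm → 1.2 × 19 × 8 × 410 / 1000 = 74.78 → r_n = 74.78 kN.
Interior bolts: l_c = 75 − 22 = 53 mm → 1.2 × 53 × 8 × 410 / 1000 = 208.6 → r_n = 157.4 kN.
R_n = 2 × 74.78 + 2 × 157.4 = 464.4 kN.
Allowable strength R_n/Ω = 464.4 / 2 = 232 kN.

232 kN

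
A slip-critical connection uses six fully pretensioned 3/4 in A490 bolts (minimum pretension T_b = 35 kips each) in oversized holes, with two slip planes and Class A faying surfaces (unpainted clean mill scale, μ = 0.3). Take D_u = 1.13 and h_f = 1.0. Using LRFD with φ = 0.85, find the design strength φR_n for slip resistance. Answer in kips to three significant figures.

121 kips

R_n = μ · D_u · h_f · T_b · n_s · n_b = 0.3 × 1.13 × 1.0 × 35 × 2 × 6 = 142.4 kips.
Design strength φR_n = 0.85 × 142.4 = 121 kips.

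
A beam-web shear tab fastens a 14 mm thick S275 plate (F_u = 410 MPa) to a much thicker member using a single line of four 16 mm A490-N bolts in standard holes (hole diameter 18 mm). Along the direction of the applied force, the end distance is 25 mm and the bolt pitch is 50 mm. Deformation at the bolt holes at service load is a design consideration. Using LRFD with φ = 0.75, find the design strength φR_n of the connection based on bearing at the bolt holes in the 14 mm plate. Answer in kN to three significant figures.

Per bolt r_n = 1.2 l_c t F_u ≤ 2.4 d t F_u; upper limit = 2.4 × 16 × 14 × 410 / 1000 = 220.4 kN.
Edge bolt: l_c = 25 − 18/2 = 16 mm → 1.2 × 16 × 14 × 410 / 1000 = 110.2 → r_n = 110.2 kN.
Interior bolts: l_c = 50 − 18 = 32 mm → 1.2 × 32 × 14 × 410 / 1000 = 220.4 → r_n = 220.4 kN.
R_n = 1 × 110.2 + 3 × 220.4 = 771.5 kN.
Design strength φR_n = 0.75 × 771.5 = 579 kN.

579 kN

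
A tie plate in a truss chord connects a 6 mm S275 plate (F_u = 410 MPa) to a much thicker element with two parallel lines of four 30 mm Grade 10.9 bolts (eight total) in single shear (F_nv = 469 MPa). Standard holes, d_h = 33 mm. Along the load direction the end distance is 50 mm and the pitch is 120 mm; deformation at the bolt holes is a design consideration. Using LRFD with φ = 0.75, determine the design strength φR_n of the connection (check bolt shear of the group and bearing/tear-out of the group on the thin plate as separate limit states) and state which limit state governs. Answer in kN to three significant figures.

Bolt shear: A_b = π·30²/4 = 706.9 mm²; R_n = 469 × 706.9 × 8 × 1 / 1000 = 2652 kN → 0.75 × 2652 = 1990 kN.
Bearing (1.2 l_c t F_u ≤ 2.4 d t F_u): upper limit = 2.4·30·6·410 / 1000 = 177.1 kN.
  Edge l_c = 50 − 33/2 = 33.5 → r_n = 98.89 kN; interior l_c = 120 − 33 = 87 → r_n = 177.1 kN.
  R_n,bearing = 2·98.89 + 6·177.1 = 1261 kN → 0.75 × 1261 = 945 kN.
Bearing governs: 945 kN.

945 kN (bearing governs)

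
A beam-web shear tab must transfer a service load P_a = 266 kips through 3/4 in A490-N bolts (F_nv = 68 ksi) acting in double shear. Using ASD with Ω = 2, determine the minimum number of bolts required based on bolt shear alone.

9 bolts

A_b = π·0.75²/4 = 0.4418 in².
Per-bolt allowable strength R_n/Ω = 68 × 0.4418 × 2 / 2 = 30.04 kips.
n ≥ 266 / 30.04 = 8.854 → use 9 bolts.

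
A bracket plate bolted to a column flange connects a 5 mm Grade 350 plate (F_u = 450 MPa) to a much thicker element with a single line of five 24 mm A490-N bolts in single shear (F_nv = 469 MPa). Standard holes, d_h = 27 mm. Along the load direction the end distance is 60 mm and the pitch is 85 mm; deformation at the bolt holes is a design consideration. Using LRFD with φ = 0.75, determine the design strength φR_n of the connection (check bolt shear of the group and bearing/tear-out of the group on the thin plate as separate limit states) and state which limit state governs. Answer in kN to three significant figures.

483 kN (bearing governs)

Bolt shear: A_b = π·24²/4 = 452.4 mm²; R_n = 469 × 452.4 × 5 × 1 / 1000 = 1061 kN → 0.75 × 1061 = 796 kN.
Bearing (1.2 l_c t F_u ≤ 2.4 d t F_u): upper limit = 2.4·24·5·450 / 1000 = 129.6 kN.
  Edge l_c = 60 − 27/2 = 46.5 → r_n = 125.5 kN; interior l_c = 85 − 27 = 58 → r_n = 129.6 kN.
  R_n,bearing = 1·125.5 + 4·129.6 = 643.9 kN → 0.75 × 643.9 = 483 kN.
Bearing governs: 483 kN.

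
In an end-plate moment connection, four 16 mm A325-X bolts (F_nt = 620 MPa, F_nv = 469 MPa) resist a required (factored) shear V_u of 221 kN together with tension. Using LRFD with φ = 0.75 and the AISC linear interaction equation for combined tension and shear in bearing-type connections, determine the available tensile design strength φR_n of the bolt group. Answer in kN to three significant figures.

194 kN

A_b = π·16²/4 = 201.1 mm²; f_rv = 221 × 1000 / (4 × 201.1) = 274.8 MPa.
F'_nt = 1.3 F_nt − (F_nt / φF_nv) f_rv = 1.3·620 − (620/(0.75·469))·274.8 = 321.6 MPa, capped at F_nt → F'_nt = 321.6 MPa.
R_n = F'_nt · A_b · n = 321.6 × 201.1 × 4 / 1000 = 258.7 kN.
Design strength φR_n = 0.75 × 258.7 = 194 kN.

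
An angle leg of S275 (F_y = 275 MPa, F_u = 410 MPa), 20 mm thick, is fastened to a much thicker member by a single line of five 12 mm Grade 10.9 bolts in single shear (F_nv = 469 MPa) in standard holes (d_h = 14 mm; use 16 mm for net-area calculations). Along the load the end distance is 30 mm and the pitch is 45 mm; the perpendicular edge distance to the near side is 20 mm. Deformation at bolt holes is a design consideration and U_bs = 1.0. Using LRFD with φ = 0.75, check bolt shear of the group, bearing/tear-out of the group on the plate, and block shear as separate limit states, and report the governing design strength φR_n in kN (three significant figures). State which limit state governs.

199 kN (bolt shear governs)

Bolt shear: A_b = π·12²/4 = 113.1 mm²; R_n = 469 × 113.1 × 5 × 1 / 1000 = 265.2 kN → 0.75 × 265.2 = 199 kN.
Bearing: edge l_c = 23, r_n = 226.3 kN; interior l_c = 31, r_n = 236.2 kN; R_n = 226.3 + 4·236.2 = 1171 kN → 878 kN.
Block shear: A_gv = 4200, A_nv = 2760, A_nt = 240 mm²; R_n = min(0.6F_uA_nv, 0.6F_yA_gv) + U_bs·F_u·A_nt = 777.4 kN → 583 kN.
Bolt shear governs: 199 kN.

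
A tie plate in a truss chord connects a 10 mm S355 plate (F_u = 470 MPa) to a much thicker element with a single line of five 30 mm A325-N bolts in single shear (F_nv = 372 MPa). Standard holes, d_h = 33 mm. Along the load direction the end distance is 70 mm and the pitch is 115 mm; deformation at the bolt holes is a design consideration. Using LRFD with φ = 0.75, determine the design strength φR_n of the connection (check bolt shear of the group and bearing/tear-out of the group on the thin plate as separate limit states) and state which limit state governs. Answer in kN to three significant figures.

986 kN (bolt shear governs)

Bolt shear: A_b = π·30²/4 = 706.9 mm²; R_n = 372 × 706.9 × 5 × 1 / 1000 = 1315 kN → 0.75 × 1315 = 986 kN.
Bearing (1.2 l_c t F_u ≤ 2.4 d t F_u): upper limit = 2.4·30·10·470 / 1000 = 338.4 kN.
  Edge l_c = 70 − 33/2 = 53.5 → r_n = 301.7 kN; interior l_c = 115 − 33 = 82 → r_n = 338.4 kN.
  R_n,bearing = 1·301.7 + 4·338.4 = 1655 kN → 0.75 × 1655 = 1240 kN.
Bolt shear governs: 986 kN.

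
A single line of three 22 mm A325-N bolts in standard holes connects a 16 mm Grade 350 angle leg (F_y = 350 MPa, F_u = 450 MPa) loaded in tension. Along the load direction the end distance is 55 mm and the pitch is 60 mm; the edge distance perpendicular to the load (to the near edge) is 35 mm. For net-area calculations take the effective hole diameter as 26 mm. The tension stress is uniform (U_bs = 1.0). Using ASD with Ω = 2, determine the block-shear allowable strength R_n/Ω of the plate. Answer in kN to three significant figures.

317 kN

Shear plane L_v = 55 + 2·60 = 175 mm; A_gv = 175 × 16 = 2800 mm².
A_nv = (175 − 2.5·26) × 16 = 1760 mm².
A_nt = (35 − 0.5·26) × 16 = 352 mm².
0.6 F_u A_nv = 475.2 kN; 0.6 F_y A_gv = 588 kN → shear rupture governs the shear term.
R_n = 475.2 + 1.0 × 450 × 352 / 1000 = 633.6 kN.
Allowable strength R_n/Ω = 633.6 / 2 = 317 kN.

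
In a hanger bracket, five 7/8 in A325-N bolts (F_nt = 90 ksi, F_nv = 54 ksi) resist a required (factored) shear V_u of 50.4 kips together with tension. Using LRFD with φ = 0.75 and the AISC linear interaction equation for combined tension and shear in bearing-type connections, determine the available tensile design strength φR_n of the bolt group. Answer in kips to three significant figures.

A_b = π·0.875²/4 = 0.6013 in²; f_rv = 50.4 / (5 × 0.6013) = 16.76 ksi.
F'_nt = 1.3 F_nt − (F_nt / φF_nv) f_rv = 1.3·90 − (90/(0.75·54))·16.76 = 79.75 ksi, capped at F_nt → F'_nt = 79.75 ksi.
R_n = F'_nt · A_b · n = 79.75 × 0.6013 × 5 = 239.8 kips.
Design strength φR_n = 0.75 × 239.8 = 180 kips.

180 kips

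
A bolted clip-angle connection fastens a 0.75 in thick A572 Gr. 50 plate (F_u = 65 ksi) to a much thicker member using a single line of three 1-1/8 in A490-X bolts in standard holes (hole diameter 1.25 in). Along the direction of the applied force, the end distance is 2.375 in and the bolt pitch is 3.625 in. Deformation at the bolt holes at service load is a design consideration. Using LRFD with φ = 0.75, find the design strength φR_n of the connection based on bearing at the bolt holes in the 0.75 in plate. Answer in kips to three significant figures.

274 kips

Per bolt r_n = 1.2 l_c t F_u ≤ 2.4 d t F_u; upper limit = 2.4 × 1.125 × 0.75 × 65 = 131.6 kips.
Edge bolt: l_c = 2.375 − 1.25/2 = 1.75 in → 1.2 × 1.75 × 0.75 × 65 = 102.4 → r_n = 102.4 kips.
Interior bolts: l_c = 3.625 − 1.25 = 2.375 in → 1.2 × 2.375 × 0.75 × 65 = 138.9 → r_n = 131.6 kips.
R_n = 1 × 102.4 + 2 × 131.6 = 365.6 kips.
Design strength φR_n = 0.75 × 365.6 = 274 kips.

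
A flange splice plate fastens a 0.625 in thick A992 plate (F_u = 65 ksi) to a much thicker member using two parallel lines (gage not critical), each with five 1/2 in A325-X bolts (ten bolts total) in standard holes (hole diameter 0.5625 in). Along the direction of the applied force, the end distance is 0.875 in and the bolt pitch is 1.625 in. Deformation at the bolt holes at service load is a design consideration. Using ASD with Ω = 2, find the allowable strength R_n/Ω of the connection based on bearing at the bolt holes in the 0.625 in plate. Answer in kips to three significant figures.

224 kips

Per bolt r_n = 1.2 l_c t F_u ≤ 2.4 d t F_u; upper limit = 2.4 × 0.5 × 0.625 × 65 = 48.75 kips.
Edge bolt: l_c = 0.875 − 0.5625/2 = 0.5938 in → 1.2 × 0.5938 × 0.625 × 65 = 28.95 → r_n = 28.95 kips.
Interior bolts: l_c = 1.625 − 0.5625 = 1.062 in → 1.2 × 1.062 × 0.625 × 65 = 51.8 → r_n = 48.75 kips.
R_n = 2 × 28.95 + 8 × 48.75 = 447.9 kips.
Allowable strength R_n/Ω = 447.9 / 2 = 224 kips.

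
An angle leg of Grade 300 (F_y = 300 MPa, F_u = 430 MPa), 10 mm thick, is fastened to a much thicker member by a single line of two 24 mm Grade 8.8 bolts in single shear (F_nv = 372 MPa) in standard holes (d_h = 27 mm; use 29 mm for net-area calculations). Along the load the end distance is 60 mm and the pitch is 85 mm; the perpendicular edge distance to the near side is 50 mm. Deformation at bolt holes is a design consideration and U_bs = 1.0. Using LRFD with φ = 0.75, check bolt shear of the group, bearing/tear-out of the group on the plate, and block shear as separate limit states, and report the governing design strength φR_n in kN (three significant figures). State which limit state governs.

252 kN (bolt shear governs)

Bolt shear: A_b = π·24²/4 = 452.4 mm²; R_n = 372 × 452.4 × 2 × 1 / 1000 = 336.6 kN → 0.75 × 336.6 = 252 kN.
Bearing: edge l_c = 46.5, r_n = 239.9 kN; interior l_c = 58, r_n = 247.7 kN; R_n = 239.9 + 1·247.7 = 487.6 kN → 366 kN.
Block shear: A_gv = 1450, A_nv = 1015, A_nt = 355 mm²; R_n = min(0.6F_uA_nv, 0.6F_yA_gv) + U_bs·F_u·A_nt = 413.7 kN → 310 kN.
Bolt shear governs: 252 kN.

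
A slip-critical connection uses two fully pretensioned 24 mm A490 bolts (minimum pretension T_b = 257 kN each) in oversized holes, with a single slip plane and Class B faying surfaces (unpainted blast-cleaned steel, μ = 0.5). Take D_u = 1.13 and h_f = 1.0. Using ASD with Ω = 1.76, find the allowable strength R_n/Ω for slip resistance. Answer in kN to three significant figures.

R_n = μ · D_u · h_f · T_b · n_s · n_b = 0.5 × 1.13 × 1.0 × 257 × 1 × 2 = 290.4 kN.
Allowable strength R_n/Ω = 290.4 / 1.76 = 165 kN.

165 kN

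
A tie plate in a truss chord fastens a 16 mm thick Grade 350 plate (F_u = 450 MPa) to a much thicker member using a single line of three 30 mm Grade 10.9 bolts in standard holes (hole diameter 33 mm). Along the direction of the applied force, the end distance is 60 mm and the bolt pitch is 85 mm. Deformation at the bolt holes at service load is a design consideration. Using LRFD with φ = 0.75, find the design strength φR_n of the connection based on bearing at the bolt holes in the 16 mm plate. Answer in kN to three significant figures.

Per bolt r_n = 1.2 l_c t F_u ≤ 2.4 d t F_u; upper limit = 2.4 × 30 × 16 × 450 / 1000 = 518.4 kN.
Edge bolt: l_c = 60 − 33/2 = 43.5 mm → 1.2 × 43.5 × 16 × 450 / 1000 = 375.8 → r_n = 375.8 kN.
Interior bolts: l_c = 85 − 33 = 52 mm → 1.2 × 52 × 16 × 450 / 1000 = 449.3 → r_n = 449.3 kN.
R_n = 1 × 375.8 + 2 × 449.3 = 1274 kN.
Design strength φR_n = 0.75 × 1274 = 956 kN.

956 kN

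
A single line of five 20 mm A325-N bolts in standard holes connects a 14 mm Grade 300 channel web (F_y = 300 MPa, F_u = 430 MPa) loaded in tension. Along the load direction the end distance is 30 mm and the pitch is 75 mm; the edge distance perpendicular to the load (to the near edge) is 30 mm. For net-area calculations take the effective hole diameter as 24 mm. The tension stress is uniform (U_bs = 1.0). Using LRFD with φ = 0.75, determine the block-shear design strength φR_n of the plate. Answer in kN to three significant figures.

Shear plane L_v = 30 + 4·75 = 330 mm; A_gv = 330 × 14 = 4620 mm².
A_nv = (330 − 4.5·24) × 14 = 3108 mm².
A_nt = (30 − 0.5·24) × 14 = 252 mm².
0.6 F_u A_nv = 801.9 kN; 0.6 F_y A_gv = 831.6 kN → shear rupture governs the shear term.
R_n = 801.9 + 1.0 × 430 × 252 / 1000 = 910.2 kN.
Design strength φR_n = 0.75 × 910.2 = 683 kN.

683 kN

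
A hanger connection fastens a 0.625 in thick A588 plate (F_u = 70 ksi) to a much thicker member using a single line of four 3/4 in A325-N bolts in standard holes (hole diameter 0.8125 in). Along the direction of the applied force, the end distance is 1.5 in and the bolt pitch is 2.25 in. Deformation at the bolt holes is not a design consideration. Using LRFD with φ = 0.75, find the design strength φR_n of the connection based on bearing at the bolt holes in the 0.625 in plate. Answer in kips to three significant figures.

266 kips

Per bolt r_n = 1.5 l_c t F_u ≤ 3.0 d t F_u; upper limit = 3.0 × 0.75 × 0.625 × 70 = 98.44 kips.
Edge bolt: l_c = 1.5 − 0.8125/2 = 1.094 in → 1.5 × 1.094 × 0.625 × 70 = 71.78 → r_n = 71.78 kips.
Interior bolts: l_c = 2.25 − 0.8125 = 1.438 in → 1.5 × 1.438 × 0.625 × 70 = 94.34 → r_n = 94.34 kips.
R_n = 1 × 71.78 + 3 × 94.34 = 354.8 kips.
Design strength φR_n = 0.75 × 354.8 = 266 kips.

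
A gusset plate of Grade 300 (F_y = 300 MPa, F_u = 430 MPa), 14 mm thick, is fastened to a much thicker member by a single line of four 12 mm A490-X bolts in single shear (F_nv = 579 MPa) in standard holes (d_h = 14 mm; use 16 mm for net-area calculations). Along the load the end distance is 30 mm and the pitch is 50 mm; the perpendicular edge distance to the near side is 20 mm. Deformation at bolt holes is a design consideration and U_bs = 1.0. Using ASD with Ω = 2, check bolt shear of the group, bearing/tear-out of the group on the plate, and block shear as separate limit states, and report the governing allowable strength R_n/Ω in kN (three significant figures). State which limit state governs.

Bolt shear: A_b = π·12²/4 = 113.1 mm²; R_n = 579 × 113.1 × 4 × 1 / 1000 = 261.9 kN → 261.9 / 2 = 131 kN.
Bearing: edge l_c = 23, r_n = 166.2 kN; interior l_c = 36, r_n = 173.4 kN; R_n = 166.2 + 3·173.4 = 686.3 kN → 343 kN.
Block shear: A_gv = 2520, A_nv = 1736, A_nt = 168 mm²; R_n = min(0.6F_uA_nv, 0.6F_yA_gv) + U_bs·F_u·A_nt = 520.1 kN → 260 kN.
Bolt shear governs: 131 kN.

131 kN (bolt shear governs)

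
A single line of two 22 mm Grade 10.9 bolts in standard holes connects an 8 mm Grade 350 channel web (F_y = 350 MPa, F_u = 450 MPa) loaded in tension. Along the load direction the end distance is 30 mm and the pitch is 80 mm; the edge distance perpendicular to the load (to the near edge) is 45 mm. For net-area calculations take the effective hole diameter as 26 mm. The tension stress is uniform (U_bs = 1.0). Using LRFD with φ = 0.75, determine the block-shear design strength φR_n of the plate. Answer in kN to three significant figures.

Shear plane L_v = 30 + 1·80 = 110 mm; A_gv = 110 × 8 = 880 mm².
A_nv = (110 − 1.5·26) × 8 = 568 mm².
A_nt = (45 − 0.5·26) × 8 = 256 mm².
0.6 F_u A_nv = 153.4 kN; 0.6 F_y A_gv = 184.8 kN → shear rupture governs the shear term.
R_n = 153.4 + 1.0 × 450 × 256 / 1000 = 268.6 kN.
Design strength φR_n = 0.75 × 268.6 = 201 kN.

201 kN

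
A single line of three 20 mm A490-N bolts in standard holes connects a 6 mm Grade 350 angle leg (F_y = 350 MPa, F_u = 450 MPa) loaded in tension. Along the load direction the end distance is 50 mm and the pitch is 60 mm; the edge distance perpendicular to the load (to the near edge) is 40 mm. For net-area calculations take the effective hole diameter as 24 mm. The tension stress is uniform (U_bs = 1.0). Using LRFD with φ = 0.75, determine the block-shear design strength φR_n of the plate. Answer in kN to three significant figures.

Shear plane L_v = 50 + 2·60 = 170 mm; A_gv = 170 × 6 = 1020 mm².
A_nv = (170 − 2.5·24) × 6 = 660 mm².
A_nt = (40 − 0.5·24) × 6 = 168 mm².
0.6 F_u A_nv = 178.2 kN; 0.6 F_y A_gv = 214.2 kN → shear rupture governs the shear term.
R_n = 178.2 + 1.0 × 450 × 168 / 1000 = 253.8 kN.
Design strength φR_n = 0.75 × 253.8 = 190 kN.

190 kN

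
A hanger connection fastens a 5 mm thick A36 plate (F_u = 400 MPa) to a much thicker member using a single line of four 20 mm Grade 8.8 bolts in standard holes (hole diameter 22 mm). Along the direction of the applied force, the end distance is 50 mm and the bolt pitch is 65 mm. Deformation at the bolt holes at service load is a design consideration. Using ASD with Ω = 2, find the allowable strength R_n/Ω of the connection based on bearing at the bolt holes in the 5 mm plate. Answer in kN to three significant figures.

191 kN

Per bolt r_n = 1.2 l_c t F_u ≤ 2.4 d t F_u; upper limit = 2.4 × 20 × 5 × 400 / 1000 = 96 kN.
Edge bolt: l_c = 50 − 22/2 = 39 mm → 1.2 × 39 × 5 × 400 / 1000 = 93.6 → r_n = 93.6 kN.
Interior bolts: l_c = 65 − 22 = 43 mm → 1.2 × 43 × 5 × 400 / 1000 = 103.2 → r_n = 96 kN.
R_n = 1 × 93.6 + 3 × 96 = 381.6 kN.
Allowable strength R_n/Ω = 381.6 / 2 = 191 kN.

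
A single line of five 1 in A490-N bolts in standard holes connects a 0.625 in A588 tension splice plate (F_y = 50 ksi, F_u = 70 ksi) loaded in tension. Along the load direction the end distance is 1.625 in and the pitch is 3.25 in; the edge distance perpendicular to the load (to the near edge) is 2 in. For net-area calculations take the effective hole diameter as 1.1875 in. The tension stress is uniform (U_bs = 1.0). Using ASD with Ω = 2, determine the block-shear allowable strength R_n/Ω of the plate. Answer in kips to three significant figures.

Shear plane L_v = 1.625 + 4·3.25 = 14.62 in; A_gv = 14.62 × 0.625 = 9.141 in².
A_nv = (14.62 − 4.5·1.1875) × 0.625 = 5.801 in².
A_nt = (2 − 0.5·1.1875) × 0.625 = 0.8789 in².
0.6 F_u A_nv = 243.6 kips; 0.6 F_y A_gv = 274.2 kips → shear rupture governs the shear term.
R_n = 243.6 + 1.0 × 70 × 0.8789 = 305.2 kips.
Allowable strength R_n/Ω = 305.2 / 2 = 153 kips.

153 kips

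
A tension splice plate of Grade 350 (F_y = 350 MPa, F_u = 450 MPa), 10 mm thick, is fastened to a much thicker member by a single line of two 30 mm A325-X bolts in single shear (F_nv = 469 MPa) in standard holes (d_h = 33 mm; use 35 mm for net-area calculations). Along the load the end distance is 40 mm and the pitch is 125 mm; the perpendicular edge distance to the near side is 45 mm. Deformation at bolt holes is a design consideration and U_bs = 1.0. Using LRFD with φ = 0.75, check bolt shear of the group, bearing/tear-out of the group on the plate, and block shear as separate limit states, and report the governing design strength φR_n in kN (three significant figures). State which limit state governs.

Bolt shear: A_b = π·30²/4 = 706.9 mm²; R_n = 469 × 706.9 × 2 × 1 / 1000 = 663 kN → 0.75 × 663 = 497 kN.
Bearing: edge l_c = 23.5, r_n = 126.9 kN; interior l_c = 92, r_n = 324 kN; R_n = 126.9 + 1·324 = 450.9 kN → 338 kN.
Block shear: A_gv = 1650, A_nv = 1125, A_nt = 275 mm²; R_n = min(0.6F_uA_nv, 0.6F_yA_gv) + U_bs·F_u·A_nt = 427.5 kN → 321 kN.
Block shear governs: 321 kN.

321 kN (block shear governs)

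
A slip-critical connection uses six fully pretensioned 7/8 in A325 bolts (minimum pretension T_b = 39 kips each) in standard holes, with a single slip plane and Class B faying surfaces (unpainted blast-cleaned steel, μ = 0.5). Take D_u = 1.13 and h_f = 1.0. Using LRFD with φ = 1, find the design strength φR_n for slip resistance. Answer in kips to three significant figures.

R_n = μ · D_u · h_f · T_b · n_s · n_b = 0.5 × 1.13 × 1.0 × 39 × 1 × 6 = 132.2 kips.
Design strength φR_n = 1 × 132.2 = 132 kips.

132 kips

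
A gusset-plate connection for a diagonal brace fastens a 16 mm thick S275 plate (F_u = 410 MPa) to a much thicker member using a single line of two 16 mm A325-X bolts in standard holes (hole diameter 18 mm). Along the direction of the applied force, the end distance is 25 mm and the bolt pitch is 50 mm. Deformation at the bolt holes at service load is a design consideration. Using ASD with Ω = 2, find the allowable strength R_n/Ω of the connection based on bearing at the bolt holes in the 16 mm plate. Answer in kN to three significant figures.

189 kN

Per bolt r_n = 1.2 l_c t F_u ≤ 2.4 d t F_u; upper limit = 2.4 × 16 × 16 × 410 / 1000 = 251.9 kN.
Edge bolt: l_c = 25 − 18/2 = 16 mm → 1.2 × 16 × 16 × 410 / 1000 = 126 → r_n = 126 kN.
Interior bolts: l_c = 50 − 18 = 32 mm → 1.2 × 32 × 16 × 410 / 1000 = 251.9 → r_n = 251.9 kN.
R_n = 1 × 126 + 1 × 251.9 = 377.9 kN.
Allowable strength R_n/Ω = 377.9 / 2 = 189 kN.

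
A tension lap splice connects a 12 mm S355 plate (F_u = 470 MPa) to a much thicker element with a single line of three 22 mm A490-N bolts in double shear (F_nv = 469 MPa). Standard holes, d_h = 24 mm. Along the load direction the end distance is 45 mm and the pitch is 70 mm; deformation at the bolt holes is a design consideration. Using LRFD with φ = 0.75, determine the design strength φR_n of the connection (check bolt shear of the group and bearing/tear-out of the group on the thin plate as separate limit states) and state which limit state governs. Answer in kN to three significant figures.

614 kN (bearing governs)

Bolt shear: A_b = π·22²/4 = 380.1 mm²; R_n = 469 × 380.1 × 3 × 2 / 1000 = 1070 kN → 0.75 × 1070 = 802 kN.
Bearing (1.2 l_c t F_u ≤ 2.4 d t F_u): upper limit = 2.4·22·12·470 / 1000 = 297.8 kN.
  Edge l_c = 45 − 24/2 = 33 → r_n = 223.3 kN; interior l_c = 70 − 24 = 46 → r_n = 297.8 kN.
  R_n,bearing = 1·223.3 + 2·297.8 = 818.9 kN → 0.75 × 818.9 = 614 kN.
Bearing governs: 614 kN.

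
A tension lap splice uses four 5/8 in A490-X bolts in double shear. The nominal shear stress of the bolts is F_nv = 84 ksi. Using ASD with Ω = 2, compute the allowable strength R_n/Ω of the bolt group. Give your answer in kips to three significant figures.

103 kips

A_b = π × 0.625² / 4 = 0.3068 in².
R_n = F_nv · A_b · n · n_s = 84 × 0.3068 × 4 × 2 = 206.2 kips.
Allowable strength R_n/Ω = 206.2 / 2 = 103 kips.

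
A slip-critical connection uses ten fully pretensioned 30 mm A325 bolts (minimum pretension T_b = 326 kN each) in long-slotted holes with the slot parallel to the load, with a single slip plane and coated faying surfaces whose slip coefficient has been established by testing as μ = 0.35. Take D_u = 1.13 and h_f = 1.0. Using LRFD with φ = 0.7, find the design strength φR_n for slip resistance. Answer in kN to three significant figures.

R_n = μ · D_u · h_f · T_b · n_s · n_b = 0.35 × 1.13 × 1.0 × 326 × 1 × 10 = 1289 kN.
Design strength φR_n = 0.7 × 1289 = 903 kN.

903 kN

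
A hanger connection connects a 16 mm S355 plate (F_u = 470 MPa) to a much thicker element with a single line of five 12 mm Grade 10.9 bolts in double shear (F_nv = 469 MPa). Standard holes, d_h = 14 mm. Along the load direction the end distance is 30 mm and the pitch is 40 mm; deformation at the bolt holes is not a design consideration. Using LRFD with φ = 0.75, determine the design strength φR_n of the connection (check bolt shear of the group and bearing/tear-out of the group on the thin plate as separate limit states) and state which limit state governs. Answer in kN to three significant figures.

Bolt shear: A_b = π·12²/4 = 113.1 mm²; R_n = 469 × 113.1 × 5 × 2 / 1000 = 530.4 kN → 0.75 × 530.4 = 398 kN.
Bearing (1.5 l_c t F_u ≤ 3.0 d t F_u): upper limit = 3.0·12·16·470 / 1000 = 270.7 kN.
  Edge l_c = 30 − 14/2 = 23 → r_n = 259.4 kN; interior l_c = 40 − 14 = 26 → r_n = 270.7 kN.
  R_n,bearing = 1·259.4 + 4·270.7 = 1342 kN → 0.75 × 1342 = 1010 kN.
Bolt shear governs: 398 kN.

398 kN (bolt shear governs)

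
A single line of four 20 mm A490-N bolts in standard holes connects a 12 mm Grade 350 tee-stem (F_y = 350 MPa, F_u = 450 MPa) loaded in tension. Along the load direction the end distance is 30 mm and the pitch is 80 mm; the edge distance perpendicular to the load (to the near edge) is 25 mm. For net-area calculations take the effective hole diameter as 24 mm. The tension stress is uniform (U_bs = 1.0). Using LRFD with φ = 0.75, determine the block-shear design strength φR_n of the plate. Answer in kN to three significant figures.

505 kN

Shear plane L_v = 30 + 3·80 = 270 mm; A_gv = 270 × 12 = 3240 mm².
A_nv = (270 − 3.5·24) × 12 = 2232 mm².
A_nt = (25 − 0.5·24) × 12 = 156 mm².
0.6 F_u A_nv = 602.6 kN; 0.6 F_y A_gv = 680.4 kN → shear rupture governs the shear term.
R_n = 602.6 + 1.0 × 450 × 156 / 1000 = 672.8 kN.
Design strength φR_n = 0.75 × 672.8 = 505 kN.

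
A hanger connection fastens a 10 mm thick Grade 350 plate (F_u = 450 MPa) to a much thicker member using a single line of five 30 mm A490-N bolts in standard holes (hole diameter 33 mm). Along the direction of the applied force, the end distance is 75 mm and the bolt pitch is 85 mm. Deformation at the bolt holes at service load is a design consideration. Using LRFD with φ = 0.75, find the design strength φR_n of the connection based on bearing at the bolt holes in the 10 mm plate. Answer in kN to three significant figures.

1080 kN

Per bolt r_n = 1.2 l_c t F_u ≤ 2.4 d t F_u; upper limit = 2.4 × 30 × 10 × 450 / 1000 = 324 kN.
Edge bolt: l_c = 75 − 33/2 = 58.5 mm → 1.2 × 58.5 × 10 × 450 / 1000 = 315.9 → r_n = 315.9 kN.
Interior bolts: l_c = 85 − 33 = 52 mm → 1.2 × 52 × 10 × 450 / 1000 = 280.8 → r_n = 280.8 kN.
R_n = 1 × 315.9 + 4 × 280.8 = 1439 kN.
Design strength φR_n = 0.75 × 1439 = 1080 kN.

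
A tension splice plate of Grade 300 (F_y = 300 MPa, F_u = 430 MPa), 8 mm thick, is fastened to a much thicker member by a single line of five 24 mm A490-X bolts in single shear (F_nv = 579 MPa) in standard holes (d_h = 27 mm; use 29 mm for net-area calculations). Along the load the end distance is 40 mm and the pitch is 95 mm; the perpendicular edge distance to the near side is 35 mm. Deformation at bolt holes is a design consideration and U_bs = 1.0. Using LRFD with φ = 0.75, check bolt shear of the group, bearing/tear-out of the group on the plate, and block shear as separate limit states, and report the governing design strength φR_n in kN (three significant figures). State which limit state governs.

Bolt shear: A_b = π·24²/4 = 452.4 mm²; R_n = 579 × 452.4 × 5 × 1 / 1000 = 1310 kN → 0.75 × 1310 = 982 kN.
Bearing: edge l_c = 26.5, r_n = 109.4 kN; interior l_c = 68, r_n = 198.1 kN; R_n = 109.4 + 4·198.1 = 902 kN → 676 kN.
Block shear: A_gv = 3360, A_nv = 2316, A_nt = 164 mm²; R_n = min(0.6F_uA_nv, 0.6F_yA_gv) + U_bs·F_u·A_nt = 668 kN → 501 kN.
Block shear governs: 501 kN.

501 kN (block shear governs)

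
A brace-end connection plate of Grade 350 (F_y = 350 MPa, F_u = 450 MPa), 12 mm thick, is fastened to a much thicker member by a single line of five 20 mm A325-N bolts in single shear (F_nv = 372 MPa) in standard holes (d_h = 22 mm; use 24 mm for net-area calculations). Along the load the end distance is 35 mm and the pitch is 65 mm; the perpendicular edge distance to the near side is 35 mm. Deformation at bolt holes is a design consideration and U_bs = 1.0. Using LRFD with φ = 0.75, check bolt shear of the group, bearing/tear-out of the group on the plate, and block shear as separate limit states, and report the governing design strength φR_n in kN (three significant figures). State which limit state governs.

438 kN (bolt shear governs)

Bolt shear: A_b = π·20²/4 = 314.2 mm²; R_n = 372 × 314.2 × 5 × 1 / 1000 = 584.3 kN → 0.75 × 584.3 = 438 kN.
Bearing: edge l_c = 24, r_n = 155.5 kN; interior l_c = 43, r_n = 259.2 kN; R_n = 155.5 + 4·259.2 = 1192 kN → 894 kN.
Block shear: A_gv = 3540, A_nv = 2244, A_nt = 276 mm²; R_n = min(0.6F_uA_nv, 0.6F_yA_gv) + U_bs·F_u·A_nt = 730.1 kN → 548 kN.
Bolt shear governs: 438 kN.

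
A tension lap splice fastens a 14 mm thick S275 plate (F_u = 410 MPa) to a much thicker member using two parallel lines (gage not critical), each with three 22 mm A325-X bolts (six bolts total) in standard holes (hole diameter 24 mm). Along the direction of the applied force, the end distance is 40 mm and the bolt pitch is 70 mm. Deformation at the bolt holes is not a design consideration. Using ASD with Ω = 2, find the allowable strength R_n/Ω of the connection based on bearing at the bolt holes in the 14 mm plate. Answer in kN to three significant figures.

Per bolt r_n = 1.5 l_c t F_u ≤ 3.0 d t F_u; upper limit = 3.0 × 22 × 14 × 410 / 1000 = 378.8 kN.
Edge bolt: l_c = 40 − 24/2 = 28 mm → 1.5 × 28 × 14 × 410 / 1000 = 241.1 → r_n = 241.1 kN.
Interior bolts: l_c = 70 − 24 = 46 mm → 1.5 × 46 × 14 × 410 / 1000 = 396.1 → r_n = 378.8 kN.
R_n = 2 × 241.1 + 4 × 378.8 = 1998 kN.
Allowable strength R_n/Ω = 1998 / 2 = 999 kN.

999 kN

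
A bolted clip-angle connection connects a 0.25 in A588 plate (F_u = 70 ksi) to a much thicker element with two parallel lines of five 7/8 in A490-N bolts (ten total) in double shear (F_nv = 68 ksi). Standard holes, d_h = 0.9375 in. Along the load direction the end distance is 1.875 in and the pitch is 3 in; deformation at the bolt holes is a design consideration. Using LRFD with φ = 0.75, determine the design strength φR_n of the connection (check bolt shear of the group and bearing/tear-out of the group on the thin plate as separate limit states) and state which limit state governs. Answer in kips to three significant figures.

265 kips (bearing governs)

Bolt shear: A_b = π·0.875²/4 = 0.6013 in²; R_n = 68 × 0.6013 × 10 × 2 = 817.8 kips → 0.75 × 817.8 = 613 kips.
Bearing (1.2 l_c t F_u ≤ 2.4 d t F_u): upper limit = 2.4·0.875·0.25·70 = 36.75 kips.
  Edge l_c = 1.875 − 0.9375/2 = 1.406 → r_n = 29.53 kips; interior l_c = 3 − 0.9375 = 2.062 → r_n = 36.75 kips.
  R_n,bearing = 2·29.53 + 8·36.75 = 353.1 kips → 0.75 × 353.1 = 265 kips.
Bearing governs: 265 kips.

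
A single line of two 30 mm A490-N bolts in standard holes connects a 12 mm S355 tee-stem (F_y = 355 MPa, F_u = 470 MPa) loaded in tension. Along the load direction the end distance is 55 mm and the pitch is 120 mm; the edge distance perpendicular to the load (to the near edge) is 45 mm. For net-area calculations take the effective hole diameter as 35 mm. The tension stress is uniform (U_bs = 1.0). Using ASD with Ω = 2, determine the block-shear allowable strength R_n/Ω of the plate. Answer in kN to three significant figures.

Shear plane L_v = 55 + 1·120 = 175 mm; A_gv = 175 × 12 = 2100 mm².
A_nv = (175 − 1.5·35) × 12 = 1470 mm².
A_nt = (45 − 0.5·35) × 12 = 330 mm².
0.6 F_u A_nv = 414.5 kN; 0.6 F_y A_gv = 447.3 kN → shear rupture governs the shear term.
R_n = 414.5 + 1.0 × 470 × 330 / 1000 = 569.6 kN.
Allowable strength R_n/Ω = 569.6 / 2 = 285 kN.

285 kN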